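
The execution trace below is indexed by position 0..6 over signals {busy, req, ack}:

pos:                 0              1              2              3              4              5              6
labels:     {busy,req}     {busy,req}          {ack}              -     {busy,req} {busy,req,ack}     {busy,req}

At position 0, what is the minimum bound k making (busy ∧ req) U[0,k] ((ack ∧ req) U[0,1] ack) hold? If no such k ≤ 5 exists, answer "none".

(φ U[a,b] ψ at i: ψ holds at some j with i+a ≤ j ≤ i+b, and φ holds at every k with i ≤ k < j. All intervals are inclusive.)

2

Need earliest j ≥ 0 with ((ack ∧ req) U[0,1] ack), and (busy ∧ req) at every k in [0,j-1].
  j=0: rhs fails.
  j=1: rhs fails.
  j=2: rhs holds; lhs holds on [0,1]. k = 2.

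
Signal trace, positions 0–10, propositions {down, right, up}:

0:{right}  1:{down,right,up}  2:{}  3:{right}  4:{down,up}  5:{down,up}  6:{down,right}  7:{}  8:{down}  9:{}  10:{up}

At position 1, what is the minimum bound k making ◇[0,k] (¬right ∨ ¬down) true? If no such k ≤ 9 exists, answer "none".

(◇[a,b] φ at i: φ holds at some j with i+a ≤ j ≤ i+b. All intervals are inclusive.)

1

Scan j = 1,2,… for (¬right ∨ ¬down):
  j=1: fails
  j=2: holds
First hit at j=2, so smallest k = 2-1 = 1.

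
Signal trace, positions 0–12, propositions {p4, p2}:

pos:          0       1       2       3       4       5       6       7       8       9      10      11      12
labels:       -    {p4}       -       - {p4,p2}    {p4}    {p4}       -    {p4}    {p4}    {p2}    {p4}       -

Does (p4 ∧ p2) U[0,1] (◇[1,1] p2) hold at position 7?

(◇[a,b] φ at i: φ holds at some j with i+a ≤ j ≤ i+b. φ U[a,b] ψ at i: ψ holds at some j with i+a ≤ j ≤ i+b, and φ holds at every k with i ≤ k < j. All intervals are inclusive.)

Need some j in [7,8] with ◇[1,1] p2, and (p4 ∧ p2) at every k in [7,j-1].
  j=7: ◇[1,1] p2 — fails (none in [8,8]).
  j=8: ◇[1,1] p2 — fails (none in [9,9]).
No j in the window works → until fails.

No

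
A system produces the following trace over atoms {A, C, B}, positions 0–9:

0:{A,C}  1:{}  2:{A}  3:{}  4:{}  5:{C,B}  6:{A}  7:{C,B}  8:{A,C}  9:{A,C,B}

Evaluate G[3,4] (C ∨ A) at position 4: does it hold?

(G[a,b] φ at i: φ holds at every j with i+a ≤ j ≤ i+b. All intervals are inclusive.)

True

Check (C ∨ A) at every j in [7,8]:
  j=7: true
  j=8: true
All positions satisfy it → formula holds.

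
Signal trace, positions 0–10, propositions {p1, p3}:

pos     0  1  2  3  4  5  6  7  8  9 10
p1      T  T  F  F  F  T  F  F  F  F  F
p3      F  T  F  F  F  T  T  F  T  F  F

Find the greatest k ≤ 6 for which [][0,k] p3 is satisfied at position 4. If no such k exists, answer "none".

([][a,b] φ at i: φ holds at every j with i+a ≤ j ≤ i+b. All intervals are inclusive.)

p3 must hold from j=4 onward; find where it first fails.
  j=4: fails → no k works.

none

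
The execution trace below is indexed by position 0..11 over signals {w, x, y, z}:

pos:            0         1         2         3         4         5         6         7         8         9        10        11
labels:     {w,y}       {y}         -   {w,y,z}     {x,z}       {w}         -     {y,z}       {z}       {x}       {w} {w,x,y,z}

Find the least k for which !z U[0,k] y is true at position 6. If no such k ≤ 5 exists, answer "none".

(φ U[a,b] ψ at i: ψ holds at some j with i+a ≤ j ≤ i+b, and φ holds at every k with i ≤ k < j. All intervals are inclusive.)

1

Need earliest j ≥ 6 with y, and !z at every k in [6,j-1].
  j=6: rhs fails.
  j=7: rhs holds; lhs holds on [6,6]. k = 1.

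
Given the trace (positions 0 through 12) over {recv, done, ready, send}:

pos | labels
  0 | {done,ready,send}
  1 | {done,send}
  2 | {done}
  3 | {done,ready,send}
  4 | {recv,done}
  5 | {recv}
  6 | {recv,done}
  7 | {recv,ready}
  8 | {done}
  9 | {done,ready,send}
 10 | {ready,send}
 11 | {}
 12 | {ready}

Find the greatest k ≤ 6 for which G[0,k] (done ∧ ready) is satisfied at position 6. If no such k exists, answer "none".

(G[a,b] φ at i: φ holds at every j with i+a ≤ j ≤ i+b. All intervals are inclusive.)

(done ∧ ready) must hold from j=6 onward; find where it first fails.
  j=6: fails → no k works.

none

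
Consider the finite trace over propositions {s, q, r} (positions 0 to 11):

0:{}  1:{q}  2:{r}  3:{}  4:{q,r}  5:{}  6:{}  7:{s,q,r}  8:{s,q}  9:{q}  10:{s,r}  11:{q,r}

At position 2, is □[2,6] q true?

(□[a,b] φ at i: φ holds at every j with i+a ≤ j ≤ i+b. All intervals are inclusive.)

Check q at every j in [4,8]:
  j=4: true
  j=5: false
  j=6: false
  j=7: true
  j=8: true
Fails at j=5 → formula fails.

False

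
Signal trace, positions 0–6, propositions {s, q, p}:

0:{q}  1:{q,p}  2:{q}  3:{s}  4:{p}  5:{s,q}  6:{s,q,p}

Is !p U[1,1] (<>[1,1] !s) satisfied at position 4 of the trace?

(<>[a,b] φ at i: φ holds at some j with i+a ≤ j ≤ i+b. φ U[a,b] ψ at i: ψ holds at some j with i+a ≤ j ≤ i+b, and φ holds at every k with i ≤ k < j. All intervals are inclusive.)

Need some j in [5,5] with <>[1,1] !s, and !p at every k in [4,j-1].
  j=5: <>[1,1] !s — fails (none in [6,6]).
No j in the window works → until fails.

Does not hold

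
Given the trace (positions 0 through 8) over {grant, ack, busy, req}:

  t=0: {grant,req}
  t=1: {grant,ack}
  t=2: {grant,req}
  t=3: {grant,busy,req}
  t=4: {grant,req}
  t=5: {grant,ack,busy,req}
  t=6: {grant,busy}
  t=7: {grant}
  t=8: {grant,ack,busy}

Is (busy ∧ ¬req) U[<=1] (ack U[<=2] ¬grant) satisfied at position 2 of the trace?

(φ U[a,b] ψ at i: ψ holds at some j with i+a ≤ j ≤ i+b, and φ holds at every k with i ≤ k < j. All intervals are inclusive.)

Need some j in [2,3] with (ack U[<=2] ¬grant), and (busy ∧ ¬req) at every k in [2,j-1].
  j=2: (ack U[<=2] ¬grant) — fails.
  j=3: (ack U[<=2] ¬grant) — fails.
No j in the window works → until fails.

Does not hold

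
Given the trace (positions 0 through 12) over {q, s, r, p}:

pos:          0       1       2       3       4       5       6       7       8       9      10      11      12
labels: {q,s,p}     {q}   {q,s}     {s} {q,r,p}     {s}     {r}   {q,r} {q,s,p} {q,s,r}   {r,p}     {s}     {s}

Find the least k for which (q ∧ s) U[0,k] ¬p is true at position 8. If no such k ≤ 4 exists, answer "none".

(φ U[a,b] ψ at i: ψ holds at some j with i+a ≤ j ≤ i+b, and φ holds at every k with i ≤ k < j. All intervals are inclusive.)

1

Need earliest j ≥ 8 with ¬p, and (q ∧ s) at every k in [8,j-1].
  j=8: rhs fails.
  j=9: rhs holds; lhs holds on [8,8]. k = 1.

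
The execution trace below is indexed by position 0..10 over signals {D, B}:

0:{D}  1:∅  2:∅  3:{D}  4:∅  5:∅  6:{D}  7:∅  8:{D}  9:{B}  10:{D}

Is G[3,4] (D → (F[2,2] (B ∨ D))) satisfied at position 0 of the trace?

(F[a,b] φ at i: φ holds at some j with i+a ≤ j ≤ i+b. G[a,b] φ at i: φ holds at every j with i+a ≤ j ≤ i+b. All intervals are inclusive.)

Check (D → (F[2,2] (B ∨ D))) at every j in [3,4]:
  j=3: antecedent true; consequent fails (none in [5,5]) → ✗
  j=4: antecedent false → ✓
Fails at j=3 → formula fails.

No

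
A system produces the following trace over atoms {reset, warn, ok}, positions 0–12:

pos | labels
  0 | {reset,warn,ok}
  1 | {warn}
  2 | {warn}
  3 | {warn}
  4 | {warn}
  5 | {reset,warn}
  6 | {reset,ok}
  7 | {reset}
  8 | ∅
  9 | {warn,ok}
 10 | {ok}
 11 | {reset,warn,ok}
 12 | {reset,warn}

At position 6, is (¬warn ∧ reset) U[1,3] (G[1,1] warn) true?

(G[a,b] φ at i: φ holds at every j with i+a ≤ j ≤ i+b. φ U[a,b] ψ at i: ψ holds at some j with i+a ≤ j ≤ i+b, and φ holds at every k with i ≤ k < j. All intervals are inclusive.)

Yes

Need some j in [7,9] with G[1,1] warn, and (¬warn ∧ reset) at every k in [6,j-1].
  j=7: G[1,1] warn — fails at 8.
  j=8: G[1,1] warn holds; (¬warn ∧ reset) holds at every k in [6,7] → satisfied.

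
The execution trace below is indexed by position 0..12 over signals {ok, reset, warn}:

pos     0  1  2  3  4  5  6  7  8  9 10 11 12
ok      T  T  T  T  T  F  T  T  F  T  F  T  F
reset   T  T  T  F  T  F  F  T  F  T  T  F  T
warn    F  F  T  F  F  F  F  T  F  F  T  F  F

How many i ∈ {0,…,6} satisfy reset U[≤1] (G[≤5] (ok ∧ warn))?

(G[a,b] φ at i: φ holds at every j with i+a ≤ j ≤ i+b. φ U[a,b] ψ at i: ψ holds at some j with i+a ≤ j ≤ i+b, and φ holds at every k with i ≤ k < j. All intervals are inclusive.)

0

Evaluate at each i in [0,6]:
  i=0: ✗ (no rhs in [0,1])
  i=1: ✗ (no rhs in [1,2])
  i=2: ✗ (no rhs in [2,3])
  i=3: ✗ (no rhs in [3,4])
  i=4: ✗ (no rhs in [4,5])
  i=5: ✗ (no rhs in [5,6])
  i=6: ✗ (no rhs in [6,7])
Positions where it holds: {} → 0.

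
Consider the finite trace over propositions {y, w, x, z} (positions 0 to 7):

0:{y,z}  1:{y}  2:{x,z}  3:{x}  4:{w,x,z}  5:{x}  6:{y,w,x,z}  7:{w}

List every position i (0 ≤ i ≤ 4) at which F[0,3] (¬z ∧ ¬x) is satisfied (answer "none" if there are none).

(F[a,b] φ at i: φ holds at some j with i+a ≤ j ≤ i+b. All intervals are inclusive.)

0, 1, 4

Evaluate at each i in [0,4]:
  i=0: ✓ (witness j=1)
  i=1: ✓ (witness j=1)
  i=2: ✗ (none in [2,5])
  i=3: ✗ (none in [3,6])
  i=4: ✓ (witness j=7)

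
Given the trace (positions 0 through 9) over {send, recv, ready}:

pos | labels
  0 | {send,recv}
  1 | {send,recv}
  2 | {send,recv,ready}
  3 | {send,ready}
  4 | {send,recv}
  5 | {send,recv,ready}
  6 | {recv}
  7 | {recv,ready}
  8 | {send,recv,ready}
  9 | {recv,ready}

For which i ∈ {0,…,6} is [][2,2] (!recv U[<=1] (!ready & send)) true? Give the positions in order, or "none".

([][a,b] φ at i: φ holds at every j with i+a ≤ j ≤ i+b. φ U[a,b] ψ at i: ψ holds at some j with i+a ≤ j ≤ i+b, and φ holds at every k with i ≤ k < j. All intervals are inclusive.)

Evaluate at each i in [0,6]:
  i=0: ✗ (fails at j=2)
  i=1: ✓ (all of [3,3])
  i=2: ✓ (all of [4,4])
  i=3: ✗ (fails at j=5)
  i=4: ✗ (fails at j=6)
  i=5: ✗ (fails at j=7)
  i=6: ✗ (fails at j=8)

1, 2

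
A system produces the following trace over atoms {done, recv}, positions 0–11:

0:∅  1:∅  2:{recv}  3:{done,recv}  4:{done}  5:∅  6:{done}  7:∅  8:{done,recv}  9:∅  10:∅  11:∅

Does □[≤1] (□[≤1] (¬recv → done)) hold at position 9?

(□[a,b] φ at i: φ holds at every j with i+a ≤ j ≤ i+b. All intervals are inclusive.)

Check □[≤1] (¬recv → done) at every j in [9,10]:
  j=9: fails at 9
  j=10: fails at 10
Fails at j=9 → formula fails.

False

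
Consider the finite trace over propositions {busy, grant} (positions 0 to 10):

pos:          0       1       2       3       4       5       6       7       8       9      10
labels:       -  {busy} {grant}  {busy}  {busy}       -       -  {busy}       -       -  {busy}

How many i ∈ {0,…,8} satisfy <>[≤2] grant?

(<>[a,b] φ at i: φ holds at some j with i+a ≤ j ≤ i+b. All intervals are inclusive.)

Evaluate at each i in [0,8]:
  i=0: ✓ (witness j=2)
  i=1: ✓ (witness j=2)
  i=2: ✓ (witness j=2)
  i=3: ✗ (none in [3,5])
  i=4: ✗ (none in [4,6])
  i=5: ✗ (none in [5,7])
  i=6: ✗ (none in [6,8])
  i=7: ✗ (none in [7,9])
  i=8: ✗ (none in [8,10])
Positions where it holds: {0, 1, 2} → 3.

3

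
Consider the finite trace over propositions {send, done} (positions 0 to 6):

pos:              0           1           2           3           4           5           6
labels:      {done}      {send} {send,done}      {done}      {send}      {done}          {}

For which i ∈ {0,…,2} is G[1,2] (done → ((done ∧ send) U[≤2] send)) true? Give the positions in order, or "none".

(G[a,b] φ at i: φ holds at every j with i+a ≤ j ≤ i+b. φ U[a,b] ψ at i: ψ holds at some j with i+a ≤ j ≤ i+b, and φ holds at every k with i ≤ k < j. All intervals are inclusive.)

0

Evaluate at each i in [0,2]:
  i=0: ✓ (all of [1,2])
  i=1: ✗ (fails at j=3)
  i=2: ✗ (fails at j=3)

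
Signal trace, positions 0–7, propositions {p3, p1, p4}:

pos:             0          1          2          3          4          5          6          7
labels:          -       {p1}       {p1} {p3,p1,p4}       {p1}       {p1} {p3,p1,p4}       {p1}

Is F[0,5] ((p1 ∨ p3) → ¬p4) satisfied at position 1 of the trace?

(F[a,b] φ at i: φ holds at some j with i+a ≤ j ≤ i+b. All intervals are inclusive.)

Holds

Check ((p1 ∨ p3) → ¬p4) at each j in [1,6]:
  j=1: true
  j=2: true
  j=3: false
  j=4: true
  j=5: true
  j=6: false
Found at j=1 → formula holds.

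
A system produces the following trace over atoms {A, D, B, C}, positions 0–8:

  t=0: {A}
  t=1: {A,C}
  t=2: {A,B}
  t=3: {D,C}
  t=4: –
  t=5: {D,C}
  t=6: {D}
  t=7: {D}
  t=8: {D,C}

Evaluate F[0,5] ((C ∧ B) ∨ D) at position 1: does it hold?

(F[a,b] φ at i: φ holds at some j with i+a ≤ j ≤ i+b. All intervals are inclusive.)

Check ((C ∧ B) ∨ D) at each j in [1,6]:
  j=1: false
  j=2: false
  j=3: true
  j=4: false
  j=5: true
  j=6: true
Found at j=3 → formula holds.

True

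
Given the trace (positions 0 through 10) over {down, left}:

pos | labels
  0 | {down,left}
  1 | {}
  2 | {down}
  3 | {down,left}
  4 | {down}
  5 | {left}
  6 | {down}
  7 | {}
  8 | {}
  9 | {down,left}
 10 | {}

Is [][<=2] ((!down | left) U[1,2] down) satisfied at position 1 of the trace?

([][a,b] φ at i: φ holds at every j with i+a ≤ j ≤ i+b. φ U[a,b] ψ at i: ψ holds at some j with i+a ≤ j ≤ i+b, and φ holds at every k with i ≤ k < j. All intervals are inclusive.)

Check ((!down | left) U[1,2] down) at every j in [1,3]:
  j=1: holds
  j=2: fails
  j=3: holds
Fails at j=2 → formula fails.

Does not hold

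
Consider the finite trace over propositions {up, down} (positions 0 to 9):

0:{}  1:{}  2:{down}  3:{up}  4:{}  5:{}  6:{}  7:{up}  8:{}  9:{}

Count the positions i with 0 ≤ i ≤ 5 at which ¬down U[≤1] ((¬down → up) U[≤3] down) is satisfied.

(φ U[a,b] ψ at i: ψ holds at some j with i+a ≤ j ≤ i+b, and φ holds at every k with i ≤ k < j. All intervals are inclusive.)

Evaluate at each i in [0,5]:
  i=0: ✗ (no rhs in [0,1])
  i=1: ✓ (rhs at j=2; lhs holds on [1,1])
  i=2: ✓ (rhs at j=2)
  i=3: ✗ (no rhs in [3,4])
  i=4: ✗ (no rhs in [4,5])
  i=5: ✗ (no rhs in [5,6])
Positions where it holds: {1, 2} → 2.

2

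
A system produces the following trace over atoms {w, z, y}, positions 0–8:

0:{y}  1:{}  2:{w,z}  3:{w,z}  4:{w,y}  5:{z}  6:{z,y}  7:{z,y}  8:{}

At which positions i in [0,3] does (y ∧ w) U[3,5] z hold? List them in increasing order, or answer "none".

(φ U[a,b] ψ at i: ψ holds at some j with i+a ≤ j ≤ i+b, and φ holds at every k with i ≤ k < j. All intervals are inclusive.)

none

Evaluate at each i in [0,3]:
  i=0: ✗ (lhs fails at k=0 before rhs at j=3)
  i=1: ✗ (lhs fails at k=1 before rhs at j=5)
  i=2: ✗ (lhs fails at k=2 before rhs at j=5)
  i=3: ✗ (lhs fails at k=3 before rhs at j=6)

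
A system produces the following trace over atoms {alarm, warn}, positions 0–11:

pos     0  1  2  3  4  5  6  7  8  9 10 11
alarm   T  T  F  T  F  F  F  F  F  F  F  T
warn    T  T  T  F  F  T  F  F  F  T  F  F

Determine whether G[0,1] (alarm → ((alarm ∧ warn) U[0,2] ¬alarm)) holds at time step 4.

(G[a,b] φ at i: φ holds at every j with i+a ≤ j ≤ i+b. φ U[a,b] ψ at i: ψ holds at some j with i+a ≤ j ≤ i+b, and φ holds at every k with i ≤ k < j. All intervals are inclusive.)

Check (alarm → ((alarm ∧ warn) U[0,2] ¬alarm)) at every j in [4,5]:
  j=4: antecedent false → ✓
  j=5: antecedent false → ✓
All positions satisfy it → formula holds.

Yes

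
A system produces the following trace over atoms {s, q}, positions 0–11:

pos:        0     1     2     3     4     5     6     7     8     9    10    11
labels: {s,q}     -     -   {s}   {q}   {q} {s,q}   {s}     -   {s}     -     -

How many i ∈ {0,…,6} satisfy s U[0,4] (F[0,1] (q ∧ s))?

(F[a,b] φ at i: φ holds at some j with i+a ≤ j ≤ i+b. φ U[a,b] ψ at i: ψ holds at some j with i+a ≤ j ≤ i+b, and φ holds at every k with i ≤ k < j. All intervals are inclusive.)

Evaluate at each i in [0,6]:
  i=0: ✓ (rhs at j=0)
  i=1: ✗ (lhs fails at k=1 before rhs at j=5)
  i=2: ✗ (lhs fails at k=2 before rhs at j=5)
  i=3: ✗ (lhs fails at k=4 before rhs at j=5)
  i=4: ✗ (lhs fails at k=4 before rhs at j=5)
  i=5: ✓ (rhs at j=5)
  i=6: ✓ (rhs at j=6)
Positions where it holds: {0, 5, 6} → 3.

3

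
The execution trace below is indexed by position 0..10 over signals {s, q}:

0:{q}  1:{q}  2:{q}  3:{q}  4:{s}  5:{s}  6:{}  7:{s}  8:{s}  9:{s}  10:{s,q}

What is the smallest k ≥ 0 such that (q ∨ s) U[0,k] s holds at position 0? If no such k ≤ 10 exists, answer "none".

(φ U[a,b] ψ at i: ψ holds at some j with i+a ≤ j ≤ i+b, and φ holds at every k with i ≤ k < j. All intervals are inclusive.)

Need earliest j ≥ 0 with s, and (q ∨ s) at every k in [0,j-1].
  j=0: rhs fails.
  j=1: rhs fails.
  j=2: rhs fails.
  j=3: rhs fails.
  j=4: rhs holds; lhs holds on [0,3]. k = 4.

4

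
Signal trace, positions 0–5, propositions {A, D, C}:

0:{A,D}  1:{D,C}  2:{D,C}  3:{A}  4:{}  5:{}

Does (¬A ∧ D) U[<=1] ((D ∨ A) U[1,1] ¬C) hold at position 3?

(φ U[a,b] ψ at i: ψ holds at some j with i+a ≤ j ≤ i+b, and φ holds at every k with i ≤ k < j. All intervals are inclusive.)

Need some j in [3,4] with ((D ∨ A) U[1,1] ¬C), and (¬A ∧ D) at every k in [3,j-1].
  j=3: ((D ∨ A) U[1,1] ¬C) holds; no prefix to check → satisfied.

True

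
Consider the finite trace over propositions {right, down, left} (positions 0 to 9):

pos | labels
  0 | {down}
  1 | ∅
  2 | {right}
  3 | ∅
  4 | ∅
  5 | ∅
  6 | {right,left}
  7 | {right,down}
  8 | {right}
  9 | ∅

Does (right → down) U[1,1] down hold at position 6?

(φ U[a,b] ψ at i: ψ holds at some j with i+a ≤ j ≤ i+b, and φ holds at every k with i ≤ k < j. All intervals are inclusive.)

Need some j in [7,7] with down, and (right → down) at every k in [6,j-1].
  j=7: down holds, but (right → down) fails at k=6 → not this j.
No j in the window works → until fails.

Does not hold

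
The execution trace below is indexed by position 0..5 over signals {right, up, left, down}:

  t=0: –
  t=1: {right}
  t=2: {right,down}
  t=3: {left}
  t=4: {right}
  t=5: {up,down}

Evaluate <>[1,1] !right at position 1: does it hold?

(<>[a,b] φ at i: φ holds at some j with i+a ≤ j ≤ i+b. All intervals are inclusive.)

No

Check !right at each j in [2,2]:
  j=2: false
No position in the window satisfies it → formula fails.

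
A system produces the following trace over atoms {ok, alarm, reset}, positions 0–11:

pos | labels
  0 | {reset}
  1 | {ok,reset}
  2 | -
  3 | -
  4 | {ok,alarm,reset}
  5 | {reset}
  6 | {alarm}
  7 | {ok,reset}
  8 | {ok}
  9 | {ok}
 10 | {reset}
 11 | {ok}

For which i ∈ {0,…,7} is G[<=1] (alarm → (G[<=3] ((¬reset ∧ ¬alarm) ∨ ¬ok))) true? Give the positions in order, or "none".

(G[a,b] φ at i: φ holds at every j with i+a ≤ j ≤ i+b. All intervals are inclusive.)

Evaluate at each i in [0,7]:
  i=0: ✓ (all of [0,1])
  i=1: ✓ (all of [1,2])
  i=2: ✓ (all of [2,3])
  i=3: ✗ (fails at j=4)
  i=4: ✗ (fails at j=4)
  i=5: ✗ (fails at j=6)
  i=6: ✗ (fails at j=6)
  i=7: ✓ (all of [7,8])

0, 1, 2, 7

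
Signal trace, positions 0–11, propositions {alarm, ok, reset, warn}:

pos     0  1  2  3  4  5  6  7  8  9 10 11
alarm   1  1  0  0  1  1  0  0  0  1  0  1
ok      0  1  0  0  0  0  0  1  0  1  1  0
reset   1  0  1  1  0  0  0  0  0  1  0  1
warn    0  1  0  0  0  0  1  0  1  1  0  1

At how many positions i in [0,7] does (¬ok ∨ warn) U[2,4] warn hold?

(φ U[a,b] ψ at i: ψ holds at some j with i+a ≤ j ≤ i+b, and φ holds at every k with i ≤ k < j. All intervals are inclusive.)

Evaluate at each i in [0,7]:
  i=0: ✗ (no rhs in [2,4])
  i=1: ✗ (no rhs in [3,5])
  i=2: ✓ (rhs at j=6; lhs holds on [2,5])
  i=3: ✓ (rhs at j=6; lhs holds on [3,5])
  i=4: ✓ (rhs at j=6; lhs holds on [4,5])
  i=5: ✗ (lhs fails at k=7 before rhs at j=8)
  i=6: ✗ (lhs fails at k=7 before rhs at j=8)
  i=7: ✗ (lhs fails at k=7 before rhs at j=9)
Positions where it holds: {2, 3, 4} → 3.

3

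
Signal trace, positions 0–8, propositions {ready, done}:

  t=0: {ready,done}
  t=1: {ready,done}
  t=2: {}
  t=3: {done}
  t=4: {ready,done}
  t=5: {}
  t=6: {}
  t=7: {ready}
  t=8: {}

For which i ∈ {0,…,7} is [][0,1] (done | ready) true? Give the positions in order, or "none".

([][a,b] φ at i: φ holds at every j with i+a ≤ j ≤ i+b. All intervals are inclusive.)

0, 3

Evaluate at each i in [0,7]:
  i=0: ✓ (all of [0,1])
  i=1: ✗ (fails at j=2)
  i=2: ✗ (fails at j=2)
  i=3: ✓ (all of [3,4])
  i=4: ✗ (fails at j=5)
  i=5: ✗ (fails at j=5)
  i=6: ✗ (fails at j=6)
  i=7: ✗ (fails at j=8)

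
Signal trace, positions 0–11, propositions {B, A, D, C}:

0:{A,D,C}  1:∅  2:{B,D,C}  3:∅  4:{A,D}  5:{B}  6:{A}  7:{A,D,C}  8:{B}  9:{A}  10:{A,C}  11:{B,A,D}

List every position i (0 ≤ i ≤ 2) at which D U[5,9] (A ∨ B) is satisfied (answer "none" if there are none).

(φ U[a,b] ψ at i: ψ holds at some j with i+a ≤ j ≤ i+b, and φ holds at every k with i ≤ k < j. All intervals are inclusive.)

Evaluate at each i in [0,2]:
  i=0: ✗ (lhs fails at k=1 before rhs at j=5)
  i=1: ✗ (lhs fails at k=1 before rhs at j=6)
  i=2: ✗ (lhs fails at k=3 before rhs at j=7)

none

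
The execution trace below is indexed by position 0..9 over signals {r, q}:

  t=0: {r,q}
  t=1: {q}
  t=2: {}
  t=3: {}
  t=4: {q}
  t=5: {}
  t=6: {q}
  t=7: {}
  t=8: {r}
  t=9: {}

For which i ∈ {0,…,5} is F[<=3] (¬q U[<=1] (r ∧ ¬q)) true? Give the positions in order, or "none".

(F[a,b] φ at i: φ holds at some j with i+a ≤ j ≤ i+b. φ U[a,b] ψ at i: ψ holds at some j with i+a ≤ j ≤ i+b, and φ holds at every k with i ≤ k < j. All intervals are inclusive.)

4, 5

Evaluate at each i in [0,5]:
  i=0: ✗ (none in [0,3])
  i=1: ✗ (none in [1,4])
  i=2: ✗ (none in [2,5])
  i=3: ✗ (none in [3,6])
  i=4: ✓ (witness j=7)
  i=5: ✓ (witness j=7)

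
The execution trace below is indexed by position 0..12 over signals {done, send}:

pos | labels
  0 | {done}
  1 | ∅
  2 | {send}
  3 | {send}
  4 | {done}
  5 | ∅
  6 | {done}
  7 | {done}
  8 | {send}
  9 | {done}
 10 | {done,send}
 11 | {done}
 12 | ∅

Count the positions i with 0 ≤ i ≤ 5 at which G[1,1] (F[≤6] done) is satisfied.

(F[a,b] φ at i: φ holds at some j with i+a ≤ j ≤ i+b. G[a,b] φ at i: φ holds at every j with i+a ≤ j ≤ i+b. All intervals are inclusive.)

Evaluate at each i in [0,5]:
  i=0: ✓ (all of [1,1])
  i=1: ✓ (all of [2,2])
  i=2: ✓ (all of [3,3])
  i=3: ✓ (all of [4,4])
  i=4: ✓ (all of [5,5])
  i=5: ✓ (all of [6,6])
Positions where it holds: {0, 1, 2, 3, 4, 5} → 6.

6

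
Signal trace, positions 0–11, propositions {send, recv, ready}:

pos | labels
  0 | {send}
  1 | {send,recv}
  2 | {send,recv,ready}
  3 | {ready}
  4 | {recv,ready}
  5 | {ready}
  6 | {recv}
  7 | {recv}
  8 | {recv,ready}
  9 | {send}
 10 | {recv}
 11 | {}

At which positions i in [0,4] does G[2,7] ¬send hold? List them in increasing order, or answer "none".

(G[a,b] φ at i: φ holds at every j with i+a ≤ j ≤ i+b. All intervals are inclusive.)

Evaluate at each i in [0,4]:
  i=0: ✗ (fails at j=2)
  i=1: ✓ (all of [3,8])
  i=2: ✗ (fails at j=9)
  i=3: ✗ (fails at j=9)
  i=4: ✗ (fails at j=9)

1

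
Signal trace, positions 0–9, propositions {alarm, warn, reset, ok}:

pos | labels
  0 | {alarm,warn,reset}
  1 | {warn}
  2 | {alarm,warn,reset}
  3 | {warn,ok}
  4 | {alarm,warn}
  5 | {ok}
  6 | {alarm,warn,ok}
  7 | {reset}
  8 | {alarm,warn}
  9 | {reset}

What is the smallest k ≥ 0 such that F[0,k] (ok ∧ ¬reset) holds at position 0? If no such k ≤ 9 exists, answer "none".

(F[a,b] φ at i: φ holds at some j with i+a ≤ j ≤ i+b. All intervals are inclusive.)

3

Scan j = 0,1,… for (ok ∧ ¬reset):
  j=0: fails
  j=1: fails
  j=2: fails
  j=3: holds
First hit at j=3, so smallest k = 3-0 = 3.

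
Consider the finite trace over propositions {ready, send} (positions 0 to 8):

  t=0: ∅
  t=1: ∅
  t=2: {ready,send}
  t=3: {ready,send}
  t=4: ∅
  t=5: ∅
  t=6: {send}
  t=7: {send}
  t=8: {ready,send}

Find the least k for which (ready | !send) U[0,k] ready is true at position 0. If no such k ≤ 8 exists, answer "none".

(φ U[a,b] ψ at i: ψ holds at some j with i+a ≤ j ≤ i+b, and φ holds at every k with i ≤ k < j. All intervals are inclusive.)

2

Need earliest j ≥ 0 with ready, and (ready | !send) at every k in [0,j-1].
  j=0: rhs fails.
  j=1: rhs fails.
  j=2: rhs holds; lhs holds on [0,1]. k = 2.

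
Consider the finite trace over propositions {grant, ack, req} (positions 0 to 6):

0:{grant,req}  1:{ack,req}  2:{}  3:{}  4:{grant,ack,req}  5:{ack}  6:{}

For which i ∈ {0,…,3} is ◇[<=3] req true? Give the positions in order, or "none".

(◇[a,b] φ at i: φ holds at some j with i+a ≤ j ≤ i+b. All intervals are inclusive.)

Evaluate at each i in [0,3]:
  i=0: ✓ (witness j=0)
  i=1: ✓ (witness j=1)
  i=2: ✓ (witness j=4)
  i=3: ✓ (witness j=4)

0, 1, 2, 3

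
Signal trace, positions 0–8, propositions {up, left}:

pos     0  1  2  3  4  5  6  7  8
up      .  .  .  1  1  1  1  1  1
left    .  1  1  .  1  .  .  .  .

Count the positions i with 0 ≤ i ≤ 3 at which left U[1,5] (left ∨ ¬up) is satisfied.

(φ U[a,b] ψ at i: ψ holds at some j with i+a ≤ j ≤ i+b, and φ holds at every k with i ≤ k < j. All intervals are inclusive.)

1

Evaluate at each i in [0,3]:
  i=0: ✗ (lhs fails at k=0 before rhs at j=1)
  i=1: ✓ (rhs at j=2; lhs holds on [1,1])
  i=2: ✗ (lhs fails at k=3 before rhs at j=4)
  i=3: ✗ (lhs fails at k=3 before rhs at j=4)
Positions where it holds: {1} → 1.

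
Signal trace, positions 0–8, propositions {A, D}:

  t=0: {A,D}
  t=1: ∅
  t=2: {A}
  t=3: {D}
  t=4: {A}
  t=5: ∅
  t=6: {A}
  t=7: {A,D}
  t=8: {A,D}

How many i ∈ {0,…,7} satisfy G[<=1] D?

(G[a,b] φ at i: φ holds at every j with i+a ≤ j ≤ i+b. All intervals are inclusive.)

Evaluate at each i in [0,7]:
  i=0: ✗ (fails at j=1)
  i=1: ✗ (fails at j=1)
  i=2: ✗ (fails at j=2)
  i=3: ✗ (fails at j=4)
  i=4: ✗ (fails at j=4)
  i=5: ✗ (fails at j=5)
  i=6: ✗ (fails at j=6)
  i=7: ✓ (all of [7,8])
Positions where it holds: {7} → 1.

1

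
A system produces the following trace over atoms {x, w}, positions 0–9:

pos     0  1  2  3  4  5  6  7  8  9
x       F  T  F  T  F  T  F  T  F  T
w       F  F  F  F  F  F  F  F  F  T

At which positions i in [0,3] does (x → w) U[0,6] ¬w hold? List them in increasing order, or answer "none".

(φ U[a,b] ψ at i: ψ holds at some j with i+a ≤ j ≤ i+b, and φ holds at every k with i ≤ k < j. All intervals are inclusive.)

Evaluate at each i in [0,3]:
  i=0: ✓ (rhs at j=0)
  i=1: ✓ (rhs at j=1)
  i=2: ✓ (rhs at j=2)
  i=3: ✓ (rhs at j=3)

0, 1, 2, 3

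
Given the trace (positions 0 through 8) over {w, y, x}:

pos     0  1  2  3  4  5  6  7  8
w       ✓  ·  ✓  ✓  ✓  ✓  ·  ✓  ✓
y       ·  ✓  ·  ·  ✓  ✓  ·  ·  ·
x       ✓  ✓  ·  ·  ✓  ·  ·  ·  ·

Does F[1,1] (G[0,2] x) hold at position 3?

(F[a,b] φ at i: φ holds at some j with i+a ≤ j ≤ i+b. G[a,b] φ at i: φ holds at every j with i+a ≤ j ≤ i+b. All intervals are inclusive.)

Check G[0,2] x at each j in [4,4]:
  j=4: fails at 5
No position in the window satisfies it → formula fails.

No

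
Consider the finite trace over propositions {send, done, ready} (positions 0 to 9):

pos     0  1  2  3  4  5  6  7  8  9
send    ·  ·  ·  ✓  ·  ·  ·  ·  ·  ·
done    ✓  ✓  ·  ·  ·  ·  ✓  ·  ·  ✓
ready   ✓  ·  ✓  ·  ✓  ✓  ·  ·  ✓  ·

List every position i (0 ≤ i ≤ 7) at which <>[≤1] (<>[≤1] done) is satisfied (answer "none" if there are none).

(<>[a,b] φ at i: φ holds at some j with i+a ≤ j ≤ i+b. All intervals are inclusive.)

0, 1, 4, 5, 6, 7

Evaluate at each i in [0,7]:
  i=0: ✓ (witness j=0)
  i=1: ✓ (witness j=1)
  i=2: ✗ (none in [2,3])
  i=3: ✗ (none in [3,4])
  i=4: ✓ (witness j=5)
  i=5: ✓ (witness j=5)
  i=6: ✓ (witness j=6)
  i=7: ✓ (witness j=8)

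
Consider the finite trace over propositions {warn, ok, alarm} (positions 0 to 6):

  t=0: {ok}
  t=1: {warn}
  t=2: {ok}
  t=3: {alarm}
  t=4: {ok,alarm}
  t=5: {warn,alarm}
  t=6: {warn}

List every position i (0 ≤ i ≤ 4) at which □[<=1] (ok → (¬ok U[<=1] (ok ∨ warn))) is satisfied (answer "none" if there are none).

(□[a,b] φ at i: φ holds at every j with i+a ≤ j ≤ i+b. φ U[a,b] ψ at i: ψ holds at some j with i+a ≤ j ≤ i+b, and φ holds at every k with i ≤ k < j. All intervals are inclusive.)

0, 1, 2, 3, 4

Evaluate at each i in [0,4]:
  i=0: ✓ (all of [0,1])
  i=1: ✓ (all of [1,2])
  i=2: ✓ (all of [2,3])
  i=3: ✓ (all of [3,4])
  i=4: ✓ (all of [4,5])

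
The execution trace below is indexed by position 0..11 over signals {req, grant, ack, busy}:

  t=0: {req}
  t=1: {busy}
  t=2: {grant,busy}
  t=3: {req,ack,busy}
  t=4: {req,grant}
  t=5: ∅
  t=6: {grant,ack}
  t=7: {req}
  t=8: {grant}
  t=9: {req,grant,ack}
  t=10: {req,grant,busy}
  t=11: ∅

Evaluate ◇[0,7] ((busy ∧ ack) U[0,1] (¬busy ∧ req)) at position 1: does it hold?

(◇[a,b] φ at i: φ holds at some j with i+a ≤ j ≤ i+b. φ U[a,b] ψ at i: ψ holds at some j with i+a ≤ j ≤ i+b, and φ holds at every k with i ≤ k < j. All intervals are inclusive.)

Check ((busy ∧ ack) U[0,1] (¬busy ∧ req)) at each j in [1,8]:
  j=1: fails
  j=2: fails
  j=3: holds
  j=4: holds
  j=5: fails
  j=6: fails
  j=7: holds
  j=8: fails
Found at j=3 → formula holds.

Yes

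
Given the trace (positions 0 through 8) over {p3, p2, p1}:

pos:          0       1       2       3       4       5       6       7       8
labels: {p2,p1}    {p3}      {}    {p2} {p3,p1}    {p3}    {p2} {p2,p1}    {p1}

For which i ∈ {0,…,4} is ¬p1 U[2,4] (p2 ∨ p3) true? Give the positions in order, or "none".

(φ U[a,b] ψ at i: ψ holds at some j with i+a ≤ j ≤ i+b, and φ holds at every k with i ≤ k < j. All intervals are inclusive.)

1, 2

Evaluate at each i in [0,4]:
  i=0: ✗ (lhs fails at k=0 before rhs at j=3)
  i=1: ✓ (rhs at j=3; lhs holds on [1,2])
  i=2: ✓ (rhs at j=4; lhs holds on [2,3])
  i=3: ✗ (lhs fails at k=4 before rhs at j=5)
  i=4: ✗ (lhs fails at k=4 before rhs at j=6)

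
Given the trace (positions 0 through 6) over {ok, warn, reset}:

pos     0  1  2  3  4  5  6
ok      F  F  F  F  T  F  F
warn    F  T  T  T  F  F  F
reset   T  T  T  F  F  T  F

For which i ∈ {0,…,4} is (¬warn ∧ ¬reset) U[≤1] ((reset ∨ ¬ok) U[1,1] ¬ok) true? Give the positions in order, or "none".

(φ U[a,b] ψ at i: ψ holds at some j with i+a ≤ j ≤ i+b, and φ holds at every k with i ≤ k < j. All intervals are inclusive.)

Evaluate at each i in [0,4]:
  i=0: ✓ (rhs at j=0)
  i=1: ✓ (rhs at j=1)
  i=2: ✓ (rhs at j=2)
  i=3: ✗ (no rhs in [3,4])
  i=4: ✓ (rhs at j=5; lhs holds on [4,4])

0, 1, 2, 4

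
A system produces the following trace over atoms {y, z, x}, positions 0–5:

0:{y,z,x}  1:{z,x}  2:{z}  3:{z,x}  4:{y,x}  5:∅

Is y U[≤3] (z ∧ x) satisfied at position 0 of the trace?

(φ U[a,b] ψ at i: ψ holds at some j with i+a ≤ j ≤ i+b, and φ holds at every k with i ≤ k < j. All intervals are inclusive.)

Need some j in [0,3] with (z ∧ x), and y at every k in [0,j-1].
  j=0: (z ∧ x) holds; no prefix to check → satisfied.

Holds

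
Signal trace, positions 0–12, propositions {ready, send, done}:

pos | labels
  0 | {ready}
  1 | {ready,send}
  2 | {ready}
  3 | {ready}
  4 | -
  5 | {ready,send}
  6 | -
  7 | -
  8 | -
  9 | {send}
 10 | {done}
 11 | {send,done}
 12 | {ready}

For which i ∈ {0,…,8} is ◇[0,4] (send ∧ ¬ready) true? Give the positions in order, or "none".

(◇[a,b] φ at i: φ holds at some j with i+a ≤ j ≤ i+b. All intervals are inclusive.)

5, 6, 7, 8

Evaluate at each i in [0,8]:
  i=0: ✗ (none in [0,4])
  i=1: ✗ (none in [1,5])
  i=2: ✗ (none in [2,6])
  i=3: ✗ (none in [3,7])
  i=4: ✗ (none in [4,8])
  i=5: ✓ (witness j=9)
  i=6: ✓ (witness j=9)
  i=7: ✓ (witness j=9)
  i=8: ✓ (witness j=9)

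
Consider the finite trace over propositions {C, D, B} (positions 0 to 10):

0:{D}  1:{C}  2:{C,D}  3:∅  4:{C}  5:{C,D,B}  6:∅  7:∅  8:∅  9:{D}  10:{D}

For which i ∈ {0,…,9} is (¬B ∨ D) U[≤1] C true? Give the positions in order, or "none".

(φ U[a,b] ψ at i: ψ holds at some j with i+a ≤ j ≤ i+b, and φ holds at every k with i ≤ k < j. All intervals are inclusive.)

Evaluate at each i in [0,9]:
  i=0: ✓ (rhs at j=1; lhs holds on [0,0])
  i=1: ✓ (rhs at j=1)
  i=2: ✓ (rhs at j=2)
  i=3: ✓ (rhs at j=4; lhs holds on [3,3])
  i=4: ✓ (rhs at j=4)
  i=5: ✓ (rhs at j=5)
  i=6: ✗ (no rhs in [6,7])
  i=7: ✗ (no rhs in [7,8])
  i=8: ✗ (no rhs in [8,9])
  i=9: ✗ (no rhs in [9,10])

0, 1, 2, 3, 4, 5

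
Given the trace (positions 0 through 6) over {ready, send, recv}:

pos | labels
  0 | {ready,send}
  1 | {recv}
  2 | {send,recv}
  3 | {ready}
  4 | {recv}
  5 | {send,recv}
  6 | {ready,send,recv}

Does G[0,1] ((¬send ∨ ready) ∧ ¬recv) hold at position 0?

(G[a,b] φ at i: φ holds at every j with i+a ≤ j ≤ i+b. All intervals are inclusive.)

False

Check ((¬send ∨ ready) ∧ ¬recv) at every j in [0,1]:
  j=0: true
  j=1: false
Fails at j=1 → formula fails.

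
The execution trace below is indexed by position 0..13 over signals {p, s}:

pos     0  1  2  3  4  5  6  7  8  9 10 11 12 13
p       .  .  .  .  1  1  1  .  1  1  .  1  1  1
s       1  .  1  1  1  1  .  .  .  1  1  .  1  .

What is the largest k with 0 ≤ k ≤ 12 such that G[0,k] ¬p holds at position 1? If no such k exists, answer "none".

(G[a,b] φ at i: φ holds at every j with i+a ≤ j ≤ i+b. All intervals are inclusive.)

2

¬p must hold from j=1 onward; find where it first fails.
  j=1: holds
  j=2: holds
  j=3: holds
  j=4: fails
Holds on [1,3], so largest k = 2.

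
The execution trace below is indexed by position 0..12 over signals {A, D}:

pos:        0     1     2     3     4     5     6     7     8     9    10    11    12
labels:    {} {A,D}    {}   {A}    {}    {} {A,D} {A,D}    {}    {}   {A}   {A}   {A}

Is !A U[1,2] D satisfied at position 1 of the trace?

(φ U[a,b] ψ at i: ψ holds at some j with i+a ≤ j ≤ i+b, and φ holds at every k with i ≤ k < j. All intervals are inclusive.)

Does not hold

Need some j in [2,3] with D, and !A at every k in [1,j-1].
  j=2: D false.
  j=3: D false.
No j in the window works → until fails.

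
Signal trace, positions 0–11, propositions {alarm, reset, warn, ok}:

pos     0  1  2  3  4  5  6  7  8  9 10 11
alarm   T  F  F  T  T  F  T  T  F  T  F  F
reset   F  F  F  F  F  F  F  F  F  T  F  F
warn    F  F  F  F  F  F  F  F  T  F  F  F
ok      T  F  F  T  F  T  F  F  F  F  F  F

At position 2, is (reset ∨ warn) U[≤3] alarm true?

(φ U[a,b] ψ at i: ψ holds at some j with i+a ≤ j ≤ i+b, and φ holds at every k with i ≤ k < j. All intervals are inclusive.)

Does not hold

Need some j in [2,5] with alarm, and (reset ∨ warn) at every k in [2,j-1].
  j=2: alarm false.
  j=3: alarm holds, but (reset ∨ warn) fails at k=2 → not this j.
  j=4: alarm holds, but (reset ∨ warn) fails at k=2 → not this j.
  j=5: alarm false.
No j in the window works → until fails.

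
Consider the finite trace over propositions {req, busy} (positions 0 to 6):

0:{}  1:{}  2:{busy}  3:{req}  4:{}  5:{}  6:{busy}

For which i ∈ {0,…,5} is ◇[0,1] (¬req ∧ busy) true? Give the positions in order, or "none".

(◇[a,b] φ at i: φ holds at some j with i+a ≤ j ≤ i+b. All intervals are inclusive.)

Evaluate at each i in [0,5]:
  i=0: ✗ (none in [0,1])
  i=1: ✓ (witness j=2)
  i=2: ✓ (witness j=2)
  i=3: ✗ (none in [3,4])
  i=4: ✗ (none in [4,5])
  i=5: ✓ (witness j=6)

1, 2, 5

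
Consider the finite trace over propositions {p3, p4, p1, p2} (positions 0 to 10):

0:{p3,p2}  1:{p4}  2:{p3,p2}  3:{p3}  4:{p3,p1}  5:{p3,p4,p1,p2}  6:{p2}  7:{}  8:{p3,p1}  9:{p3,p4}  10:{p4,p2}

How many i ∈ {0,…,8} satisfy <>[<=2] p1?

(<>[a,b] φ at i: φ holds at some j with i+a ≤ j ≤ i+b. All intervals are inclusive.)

7

Evaluate at each i in [0,8]:
  i=0: ✗ (none in [0,2])
  i=1: ✗ (none in [1,3])
  i=2: ✓ (witness j=4)
  i=3: ✓ (witness j=4)
  i=4: ✓ (witness j=4)
  i=5: ✓ (witness j=5)
  i=6: ✓ (witness j=8)
  i=7: ✓ (witness j=8)
  i=8: ✓ (witness j=8)
Positions where it holds: {2, 3, 4, 5, 6, 7, 8} → 7.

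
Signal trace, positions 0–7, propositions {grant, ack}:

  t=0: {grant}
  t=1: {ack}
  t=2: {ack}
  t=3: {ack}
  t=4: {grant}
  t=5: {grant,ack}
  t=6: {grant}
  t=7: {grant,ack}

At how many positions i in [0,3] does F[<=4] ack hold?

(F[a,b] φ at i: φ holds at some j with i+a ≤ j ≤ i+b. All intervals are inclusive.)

Evaluate at each i in [0,3]:
  i=0: ✓ (witness j=1)
  i=1: ✓ (witness j=1)
  i=2: ✓ (witness j=2)
  i=3: ✓ (witness j=3)
Positions where it holds: {0, 1, 2, 3} → 4.

4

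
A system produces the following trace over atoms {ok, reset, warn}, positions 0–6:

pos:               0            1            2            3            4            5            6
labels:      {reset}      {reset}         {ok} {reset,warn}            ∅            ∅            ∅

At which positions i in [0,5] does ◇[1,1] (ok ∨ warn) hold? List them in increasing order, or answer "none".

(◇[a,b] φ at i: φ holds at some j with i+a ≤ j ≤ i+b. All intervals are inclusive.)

1, 2

Evaluate at each i in [0,5]:
  i=0: ✗ (none in [1,1])
  i=1: ✓ (witness j=2)
  i=2: ✓ (witness j=3)
  i=3: ✗ (none in [4,4])
  i=4: ✗ (none in [5,5])
  i=5: ✗ (none in [6,6])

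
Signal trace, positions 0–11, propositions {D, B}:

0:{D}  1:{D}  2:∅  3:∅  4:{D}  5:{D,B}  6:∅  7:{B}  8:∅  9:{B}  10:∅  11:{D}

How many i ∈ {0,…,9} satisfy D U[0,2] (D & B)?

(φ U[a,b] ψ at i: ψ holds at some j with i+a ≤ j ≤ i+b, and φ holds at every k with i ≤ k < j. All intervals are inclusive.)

2

Evaluate at each i in [0,9]:
  i=0: ✗ (no rhs in [0,2])
  i=1: ✗ (no rhs in [1,3])
  i=2: ✗ (no rhs in [2,4])
  i=3: ✗ (lhs fails at k=3 before rhs at j=5)
  i=4: ✓ (rhs at j=5; lhs holds on [4,4])
  i=5: ✓ (rhs at j=5)
  i=6: ✗ (no rhs in [6,8])
  i=7: ✗ (no rhs in [7,9])
  i=8: ✗ (no rhs in [8,10])
  i=9: ✗ (no rhs in [9,11])
Positions where it holds: {4, 5} → 2.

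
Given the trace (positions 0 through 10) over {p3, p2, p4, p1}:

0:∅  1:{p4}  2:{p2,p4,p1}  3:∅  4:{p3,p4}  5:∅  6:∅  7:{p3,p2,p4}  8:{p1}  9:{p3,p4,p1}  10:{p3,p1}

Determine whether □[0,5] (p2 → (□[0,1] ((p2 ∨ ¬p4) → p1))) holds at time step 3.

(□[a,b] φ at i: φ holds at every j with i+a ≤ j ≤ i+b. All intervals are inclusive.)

Does not hold

Check (p2 → (□[0,1] ((p2 ∨ ¬p4) → p1))) at every j in [3,8]:
  j=3: antecedent false → ✓
  j=4: antecedent false → ✓
  j=5: antecedent false → ✓
  j=6: antecedent false → ✓
  j=7: antecedent true; consequent fails at 7 → ✗
  j=8: antecedent false → ✓
Fails at j=7 → formula fails.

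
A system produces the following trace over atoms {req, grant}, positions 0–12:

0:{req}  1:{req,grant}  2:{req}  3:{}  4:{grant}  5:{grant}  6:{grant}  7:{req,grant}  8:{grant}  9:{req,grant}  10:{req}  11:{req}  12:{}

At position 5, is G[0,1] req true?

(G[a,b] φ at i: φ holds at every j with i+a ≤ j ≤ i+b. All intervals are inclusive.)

False

Check req at every j in [5,6]:
  j=5: false
  j=6: false
Fails at j=5 → formula fails.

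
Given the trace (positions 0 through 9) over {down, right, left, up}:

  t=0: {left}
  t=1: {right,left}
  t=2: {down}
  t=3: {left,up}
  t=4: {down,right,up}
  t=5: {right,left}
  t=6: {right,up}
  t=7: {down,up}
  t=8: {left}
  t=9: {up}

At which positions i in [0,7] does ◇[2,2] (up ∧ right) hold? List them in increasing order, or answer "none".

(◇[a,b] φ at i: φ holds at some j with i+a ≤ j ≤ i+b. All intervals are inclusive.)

Evaluate at each i in [0,7]:
  i=0: ✗ (none in [2,2])
  i=1: ✗ (none in [3,3])
  i=2: ✓ (witness j=4)
  i=3: ✗ (none in [5,5])
  i=4: ✓ (witness j=6)
  i=5: ✗ (none in [7,7])
  i=6: ✗ (none in [8,8])
  i=7: ✗ (none in [9,9])

2, 4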